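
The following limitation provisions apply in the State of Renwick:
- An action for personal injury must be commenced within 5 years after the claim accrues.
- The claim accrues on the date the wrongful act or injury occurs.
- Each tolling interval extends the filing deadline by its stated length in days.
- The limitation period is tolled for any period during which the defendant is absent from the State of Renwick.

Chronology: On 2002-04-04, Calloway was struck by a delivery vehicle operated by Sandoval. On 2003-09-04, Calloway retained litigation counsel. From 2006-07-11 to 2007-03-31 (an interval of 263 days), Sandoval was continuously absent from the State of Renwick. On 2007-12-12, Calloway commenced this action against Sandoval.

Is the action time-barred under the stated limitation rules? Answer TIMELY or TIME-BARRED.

TIMELY

The claim accrued on 2002-04-04, when the wrongful act occurred.
5 years from 2002-04-04 is 2007-04-04.
Because the defendant's absence from the jurisdiction ran from 2006-07-11 to 2007-03-31, the deadline is extended by 263 days to 2007-12-23.
None of the other events listed affects the running of the period under the stated rules.
Calloway filed on 2007-12-12, before the 2007-12-23 deadline, so the action is timely.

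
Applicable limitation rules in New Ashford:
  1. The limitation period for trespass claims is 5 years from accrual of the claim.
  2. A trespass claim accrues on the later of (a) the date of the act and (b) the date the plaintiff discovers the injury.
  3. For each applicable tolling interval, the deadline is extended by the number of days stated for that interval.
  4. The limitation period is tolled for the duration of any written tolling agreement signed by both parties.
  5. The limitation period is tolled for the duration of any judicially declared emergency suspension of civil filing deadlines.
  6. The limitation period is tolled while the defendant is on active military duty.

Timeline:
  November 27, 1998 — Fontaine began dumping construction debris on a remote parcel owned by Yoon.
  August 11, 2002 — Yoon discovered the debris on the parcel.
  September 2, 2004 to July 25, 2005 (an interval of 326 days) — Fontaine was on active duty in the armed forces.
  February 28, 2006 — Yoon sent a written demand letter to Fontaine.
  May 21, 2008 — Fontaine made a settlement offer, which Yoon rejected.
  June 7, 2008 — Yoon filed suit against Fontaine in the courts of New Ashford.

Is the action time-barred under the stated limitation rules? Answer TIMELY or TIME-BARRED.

The claim accrued on August 11, 2002 — the later of the November 27, 1998 act and the August 11, 2002 discovery.
The untolled deadline — 5 years after August 11, 2002 — is August 11, 2007.
The defendant's active military service from September 2, 2004 to July 25, 2005 tolled the period for 326 days, extending the deadline to July 2, 2008.
Nothing else in the chronology tolls or restarts the period.
Filing on June 7, 2008 beat the July 2, 2008 deadline — the action is timely.

TIMELY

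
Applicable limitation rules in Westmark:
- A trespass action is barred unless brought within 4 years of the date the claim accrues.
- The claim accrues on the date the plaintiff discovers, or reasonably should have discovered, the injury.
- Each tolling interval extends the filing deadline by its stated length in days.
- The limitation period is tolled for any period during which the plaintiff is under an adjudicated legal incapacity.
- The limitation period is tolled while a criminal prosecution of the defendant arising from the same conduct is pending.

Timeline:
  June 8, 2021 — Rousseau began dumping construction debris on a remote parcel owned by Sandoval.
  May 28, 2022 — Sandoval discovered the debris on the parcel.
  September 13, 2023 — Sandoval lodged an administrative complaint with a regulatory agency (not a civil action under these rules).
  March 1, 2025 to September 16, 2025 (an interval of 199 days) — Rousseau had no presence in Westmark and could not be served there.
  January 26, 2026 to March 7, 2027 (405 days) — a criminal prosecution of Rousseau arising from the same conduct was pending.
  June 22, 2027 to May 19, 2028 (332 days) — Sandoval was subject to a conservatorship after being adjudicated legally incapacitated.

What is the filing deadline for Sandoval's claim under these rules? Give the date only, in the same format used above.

June 3, 2028

Accrual is tied to discovery, so the period began on May 28, 2022 rather than on June 8, 2021 when the act occurred.
The untolled deadline — 4 years after May 28, 2022 — is May 28, 2026.
Because the pending criminal prosecution ran from January 26, 2026 to March 7, 2027, the deadline is extended by 405 days to July 7, 2027.
The period was tolled for 332 days by the plaintiff's legal incapacity (June 22, 2027 to May 19, 2028), pushing the deadline to June 3, 2028.
The defendant's absence from the jurisdiction from March 1, 2025 to September 16, 2025 does not toll the period, because no stated rule makes the defendant's absence a tolling event.
None of the other events listed affects the running of the period under the stated rules.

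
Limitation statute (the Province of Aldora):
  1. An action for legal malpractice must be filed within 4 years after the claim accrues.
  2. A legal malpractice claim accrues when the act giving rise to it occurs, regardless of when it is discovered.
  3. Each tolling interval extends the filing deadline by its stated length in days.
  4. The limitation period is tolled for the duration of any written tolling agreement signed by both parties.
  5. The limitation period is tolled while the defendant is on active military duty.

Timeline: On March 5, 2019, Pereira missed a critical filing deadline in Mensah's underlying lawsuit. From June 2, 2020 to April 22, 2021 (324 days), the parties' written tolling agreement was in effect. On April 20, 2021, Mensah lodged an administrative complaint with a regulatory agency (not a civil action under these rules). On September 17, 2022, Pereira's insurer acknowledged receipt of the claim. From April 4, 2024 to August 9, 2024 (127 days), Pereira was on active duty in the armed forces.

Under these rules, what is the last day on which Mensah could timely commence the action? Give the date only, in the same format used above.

January 23, 2024

The claim accrued on March 5, 2019, the date of the act.
The untolled deadline — 4 years after March 5, 2019 — is March 5, 2023.
The written tolling agreement from June 2, 2020 to April 22, 2021 tolled the period for 324 days, extending the deadline to January 23, 2024.
The defendant's active military service from April 4, 2024 to August 9, 2024 began after the period had already run on January 23, 2024, so it has no tolling effect.
Nothing else in the chronology tolls or restarts the period.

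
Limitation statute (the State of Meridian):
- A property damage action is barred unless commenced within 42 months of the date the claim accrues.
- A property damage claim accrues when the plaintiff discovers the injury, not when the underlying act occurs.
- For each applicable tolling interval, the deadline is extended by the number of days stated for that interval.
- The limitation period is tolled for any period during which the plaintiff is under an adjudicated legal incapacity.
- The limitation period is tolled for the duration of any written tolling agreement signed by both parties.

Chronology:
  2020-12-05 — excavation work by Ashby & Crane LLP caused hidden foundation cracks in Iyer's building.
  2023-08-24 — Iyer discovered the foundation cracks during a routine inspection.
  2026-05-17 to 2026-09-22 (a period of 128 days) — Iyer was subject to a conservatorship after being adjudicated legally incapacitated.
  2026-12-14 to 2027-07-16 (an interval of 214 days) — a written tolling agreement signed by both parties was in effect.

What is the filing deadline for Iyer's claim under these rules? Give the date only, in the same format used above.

2028-02-01

Under the discovery rule, the claim accrued on 2023-08-24, when Iyer discovered the injury — not on the 2020-12-05 date of the underlying act.
The untolled deadline — 42 months after 2023-08-24 — is 2027-02-24.
Because the plaintiff's legal incapacity ran from 2026-05-17 to 2026-09-22, the deadline is extended by 128 days to 2027-07-02.
The period was tolled for 214 days by the written tolling agreement (2026-12-14 to 2027-07-16), pushing the deadline to 2028-02-01.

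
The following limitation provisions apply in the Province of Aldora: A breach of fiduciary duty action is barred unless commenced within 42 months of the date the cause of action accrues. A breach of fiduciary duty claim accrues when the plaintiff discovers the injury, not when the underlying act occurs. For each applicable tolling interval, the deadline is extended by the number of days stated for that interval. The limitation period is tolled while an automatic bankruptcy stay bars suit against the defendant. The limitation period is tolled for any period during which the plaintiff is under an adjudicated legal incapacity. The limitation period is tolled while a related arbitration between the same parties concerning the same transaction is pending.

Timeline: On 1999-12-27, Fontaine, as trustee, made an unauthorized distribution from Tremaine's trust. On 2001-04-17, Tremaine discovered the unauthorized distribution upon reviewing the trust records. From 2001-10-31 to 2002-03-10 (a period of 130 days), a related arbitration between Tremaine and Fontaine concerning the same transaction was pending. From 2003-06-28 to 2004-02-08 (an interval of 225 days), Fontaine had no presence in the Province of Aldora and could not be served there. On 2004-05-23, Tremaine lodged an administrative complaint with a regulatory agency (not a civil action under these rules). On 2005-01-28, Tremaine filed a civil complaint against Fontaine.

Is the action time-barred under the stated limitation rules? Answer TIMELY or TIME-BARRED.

TIMELY

The claim did not accrue until Tremaine discovered the injury on 2001-04-17; the 1999-12-27 act date does not start the clock under the stated rule.
Adding the 42 months base period to 2001-04-17 gives a deadline of 2004-10-17, before any tolling.
The pending related arbitration from 2001-10-31 to 2002-03-10 tolled the period for 130 days, extending the deadline to 2005-02-24.
The defendant's absence from the jurisdiction from 2003-06-28 to 2004-02-08 does not toll the period, because no stated rule makes the defendant's absence a tolling event.
Nothing else in the chronology tolls or restarts the period.
Tremaine filed on 2005-01-28, before the 2005-02-24 deadline, so the action is timely.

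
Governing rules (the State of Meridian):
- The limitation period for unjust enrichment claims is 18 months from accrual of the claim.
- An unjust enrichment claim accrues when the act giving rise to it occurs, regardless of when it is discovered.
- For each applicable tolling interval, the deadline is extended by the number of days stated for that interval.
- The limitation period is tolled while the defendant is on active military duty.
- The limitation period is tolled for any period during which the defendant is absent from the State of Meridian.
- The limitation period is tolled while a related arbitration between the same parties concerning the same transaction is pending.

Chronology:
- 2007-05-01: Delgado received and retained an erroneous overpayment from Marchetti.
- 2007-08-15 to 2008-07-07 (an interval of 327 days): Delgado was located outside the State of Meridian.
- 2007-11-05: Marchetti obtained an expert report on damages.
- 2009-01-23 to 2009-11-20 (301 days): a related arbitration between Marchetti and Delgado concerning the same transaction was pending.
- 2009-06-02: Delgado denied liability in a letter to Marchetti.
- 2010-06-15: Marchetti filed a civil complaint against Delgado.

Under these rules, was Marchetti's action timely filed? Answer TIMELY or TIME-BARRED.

The claim accrued on 2007-05-01, the date of the act.
18 months from 2007-05-01 is 2008-11-01.
The period was tolled for 327 days by the defendant's absence from the jurisdiction (2007-08-15 to 2008-07-07), pushing the deadline to 2009-09-24.
The pending related arbitration from 2009-01-23 to 2009-11-20 tolled the period for 301 days, extending the deadline to 2010-07-22.
None of the other events listed affects the running of the period under the stated rules.
Filing on 2010-06-15 beat the 2010-07-22 deadline — the action is timely.

TIMELY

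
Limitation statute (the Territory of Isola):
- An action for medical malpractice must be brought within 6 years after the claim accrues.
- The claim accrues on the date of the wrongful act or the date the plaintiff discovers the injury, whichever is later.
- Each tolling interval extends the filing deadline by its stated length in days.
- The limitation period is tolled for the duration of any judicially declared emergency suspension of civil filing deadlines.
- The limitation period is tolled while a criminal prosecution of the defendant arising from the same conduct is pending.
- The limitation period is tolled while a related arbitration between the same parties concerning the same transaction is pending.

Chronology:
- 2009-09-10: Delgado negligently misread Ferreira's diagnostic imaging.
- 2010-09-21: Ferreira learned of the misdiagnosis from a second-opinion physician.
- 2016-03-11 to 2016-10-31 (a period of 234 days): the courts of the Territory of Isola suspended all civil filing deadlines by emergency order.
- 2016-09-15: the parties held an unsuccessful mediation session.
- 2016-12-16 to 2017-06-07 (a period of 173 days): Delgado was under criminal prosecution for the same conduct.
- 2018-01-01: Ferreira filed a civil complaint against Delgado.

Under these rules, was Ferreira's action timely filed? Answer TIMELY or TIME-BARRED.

The claim accrued on 2010-09-21 — the later of the 2009-09-10 act and the 2010-09-21 discovery.
The untolled deadline — 6 years after 2010-09-21 — is 2016-09-21.
The period was tolled for 234 days by the emergency suspension of filing deadlines (2016-03-11 to 2016-10-31), pushing the deadline to 2017-05-13.
Because the pending criminal prosecution ran from 2016-12-16 to 2017-06-07, the deadline is extended by 173 days to 2017-11-02.
Nothing else in the chronology tolls or restarts the period.
The 2018-01-01 filing falls after the 2017-11-02 deadline; the claim is time-barred.

TIME-BARRED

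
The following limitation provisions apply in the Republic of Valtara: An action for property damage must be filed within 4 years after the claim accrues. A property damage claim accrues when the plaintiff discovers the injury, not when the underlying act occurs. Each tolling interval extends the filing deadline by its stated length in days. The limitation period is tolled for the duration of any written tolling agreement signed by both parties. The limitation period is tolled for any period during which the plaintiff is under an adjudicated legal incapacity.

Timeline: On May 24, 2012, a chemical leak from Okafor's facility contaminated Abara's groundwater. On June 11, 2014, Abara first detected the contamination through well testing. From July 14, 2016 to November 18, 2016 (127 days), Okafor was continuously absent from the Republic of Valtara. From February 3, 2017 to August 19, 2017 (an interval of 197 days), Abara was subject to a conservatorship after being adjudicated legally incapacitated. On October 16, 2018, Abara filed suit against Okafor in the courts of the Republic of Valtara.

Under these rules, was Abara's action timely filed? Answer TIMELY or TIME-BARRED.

Accrual is tied to discovery, so the period began on June 11, 2014 rather than on May 24, 2012 when the act occurred.
The untolled deadline — 4 years after June 11, 2014 — is June 11, 2018.
Because the plaintiff's legal incapacity ran from February 3, 2017 to August 19, 2017, the deadline is extended by 197 days to December 25, 2018.
No stated provision tolls the period for the defendant's absence, so the interval from July 14, 2016 to November 18, 2016 has no effect on the deadline.
Abara filed on October 16, 2018, before the December 25, 2018 deadline, so the action is timely.

TIMELY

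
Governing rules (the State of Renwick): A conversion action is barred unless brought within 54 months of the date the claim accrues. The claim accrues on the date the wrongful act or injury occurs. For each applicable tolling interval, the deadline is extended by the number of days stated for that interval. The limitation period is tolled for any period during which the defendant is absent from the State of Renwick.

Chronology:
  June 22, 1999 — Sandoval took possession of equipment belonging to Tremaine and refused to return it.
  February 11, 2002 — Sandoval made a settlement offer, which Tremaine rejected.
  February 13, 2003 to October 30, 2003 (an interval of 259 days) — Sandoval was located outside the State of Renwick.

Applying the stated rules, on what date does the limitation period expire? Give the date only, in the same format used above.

The limitation period began to run on June 22, 1999.
The untolled deadline — 54 months after June 22, 1999 — is December 22, 2003.
Because the defendant's absence from the jurisdiction ran from February 13, 2003 to October 30, 2003, the deadline is extended by 259 days to September 6, 2004.
Nothing else in the chronology tolls or restarts the period.

September 6, 2004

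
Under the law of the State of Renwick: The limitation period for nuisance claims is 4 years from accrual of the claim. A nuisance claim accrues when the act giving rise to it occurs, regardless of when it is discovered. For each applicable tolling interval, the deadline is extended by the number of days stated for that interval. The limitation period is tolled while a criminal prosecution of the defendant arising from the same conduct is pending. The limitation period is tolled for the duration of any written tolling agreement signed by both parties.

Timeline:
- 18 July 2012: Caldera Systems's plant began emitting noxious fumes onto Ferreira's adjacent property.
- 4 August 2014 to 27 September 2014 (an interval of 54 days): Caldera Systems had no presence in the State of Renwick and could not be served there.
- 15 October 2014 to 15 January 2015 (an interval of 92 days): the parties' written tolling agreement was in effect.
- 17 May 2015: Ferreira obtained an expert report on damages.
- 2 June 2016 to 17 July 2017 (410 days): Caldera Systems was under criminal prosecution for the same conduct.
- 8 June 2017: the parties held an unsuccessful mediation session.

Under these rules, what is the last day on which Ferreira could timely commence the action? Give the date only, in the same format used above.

2 December 2017

The claim accrued on 18 July 2012, when the wrongful act occurred.
4 years from 18 July 2012 is 18 July 2016.
The period was tolled for 92 days by the written tolling agreement (15 October 2014 to 15 January 2015), pushing the deadline to 18 October 2016.
The period was tolled for 410 days by the pending criminal prosecution (2 June 2016 to 17 July 2017), pushing the deadline to 2 December 2017.
The defendant's absence from the jurisdiction from 4 August 2014 to 27 September 2014 does not toll the period, because no stated rule makes the defendant's absence a tolling event.
None of the other events listed affects the running of the period under the stated rules.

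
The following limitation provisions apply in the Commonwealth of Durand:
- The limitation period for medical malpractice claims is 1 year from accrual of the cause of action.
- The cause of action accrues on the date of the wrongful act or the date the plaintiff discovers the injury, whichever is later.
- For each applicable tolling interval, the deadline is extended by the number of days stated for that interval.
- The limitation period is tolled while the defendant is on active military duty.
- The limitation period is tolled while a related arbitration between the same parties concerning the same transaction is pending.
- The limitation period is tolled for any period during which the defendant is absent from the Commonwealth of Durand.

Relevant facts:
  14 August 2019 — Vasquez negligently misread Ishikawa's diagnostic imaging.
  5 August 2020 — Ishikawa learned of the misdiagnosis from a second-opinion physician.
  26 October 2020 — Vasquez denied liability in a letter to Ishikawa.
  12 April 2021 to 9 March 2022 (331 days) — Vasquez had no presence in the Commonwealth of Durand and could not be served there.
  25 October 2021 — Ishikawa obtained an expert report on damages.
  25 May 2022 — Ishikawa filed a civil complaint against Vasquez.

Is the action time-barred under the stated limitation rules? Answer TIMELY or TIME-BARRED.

TIMELY

Taking the later of the act (14 August 2019) and discovery (5 August 2020), the claim accrued on 5 August 2020.
The untolled deadline — 1 year after 5 August 2020 — is 5 August 2021.
The period was tolled for 331 days by the defendant's absence from the jurisdiction (12 April 2021 to 9 March 2022), pushing the deadline to 2 July 2022.
None of the other events listed affects the running of the period under the stated rules.
Ishikawa filed on 25 May 2022, before the 2 July 2022 deadline, so the action is timely.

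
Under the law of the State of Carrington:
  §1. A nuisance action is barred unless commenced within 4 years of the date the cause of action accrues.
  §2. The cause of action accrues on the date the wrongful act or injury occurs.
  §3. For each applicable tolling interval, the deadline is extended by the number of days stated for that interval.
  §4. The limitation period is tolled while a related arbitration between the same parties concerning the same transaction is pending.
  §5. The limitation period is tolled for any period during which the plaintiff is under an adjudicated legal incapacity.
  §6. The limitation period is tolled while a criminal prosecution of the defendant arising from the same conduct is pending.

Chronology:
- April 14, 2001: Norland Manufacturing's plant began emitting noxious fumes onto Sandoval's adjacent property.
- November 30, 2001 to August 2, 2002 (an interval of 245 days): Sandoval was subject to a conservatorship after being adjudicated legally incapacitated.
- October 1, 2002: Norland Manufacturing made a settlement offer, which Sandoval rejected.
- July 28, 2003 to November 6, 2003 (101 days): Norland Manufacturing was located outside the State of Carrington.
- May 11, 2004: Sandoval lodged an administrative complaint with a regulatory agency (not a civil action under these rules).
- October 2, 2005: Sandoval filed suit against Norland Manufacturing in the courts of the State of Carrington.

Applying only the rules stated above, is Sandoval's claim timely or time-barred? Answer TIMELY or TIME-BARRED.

TIMELY

The limitation period began to run on April 14, 2001.
4 years from April 14, 2001 is April 14, 2005.
Because the plaintiff's legal incapacity ran from November 30, 2001 to August 2, 2002, the deadline is extended by 245 days to December 15, 2005.
The defendant's absence from the jurisdiction from July 28, 2003 to November 6, 2003 does not toll the period, because no stated rule makes the defendant's absence a tolling event.
Nothing else in the chronology tolls or restarts the period.
Filing on October 2, 2005 beat the December 15, 2005 deadline — the action is timely.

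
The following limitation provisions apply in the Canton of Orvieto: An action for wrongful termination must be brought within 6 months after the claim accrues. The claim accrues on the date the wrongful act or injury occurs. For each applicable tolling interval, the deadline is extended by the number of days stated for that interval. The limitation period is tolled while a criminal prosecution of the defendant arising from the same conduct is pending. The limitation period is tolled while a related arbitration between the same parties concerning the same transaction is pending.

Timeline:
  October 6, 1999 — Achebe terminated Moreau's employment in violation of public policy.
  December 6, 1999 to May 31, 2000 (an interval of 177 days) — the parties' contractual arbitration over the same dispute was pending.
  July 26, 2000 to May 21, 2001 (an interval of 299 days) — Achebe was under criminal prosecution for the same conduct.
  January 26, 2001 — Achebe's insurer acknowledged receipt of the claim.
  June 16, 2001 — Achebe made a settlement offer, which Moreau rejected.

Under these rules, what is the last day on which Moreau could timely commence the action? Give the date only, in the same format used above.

The claim accrued on October 6, 1999, when the wrongful act occurred.
6 months from October 6, 1999 is April 6, 2000.
The period was tolled for 177 days by the pending related arbitration (December 6, 1999 to May 31, 2000), pushing the deadline to September 30, 2000.
The pending criminal prosecution from July 26, 2000 to May 21, 2001 tolled the period for 299 days, extending the deadline to July 26, 2001.
The other events in the timeline have no effect on the limitation period under the stated rules.

July 26, 2001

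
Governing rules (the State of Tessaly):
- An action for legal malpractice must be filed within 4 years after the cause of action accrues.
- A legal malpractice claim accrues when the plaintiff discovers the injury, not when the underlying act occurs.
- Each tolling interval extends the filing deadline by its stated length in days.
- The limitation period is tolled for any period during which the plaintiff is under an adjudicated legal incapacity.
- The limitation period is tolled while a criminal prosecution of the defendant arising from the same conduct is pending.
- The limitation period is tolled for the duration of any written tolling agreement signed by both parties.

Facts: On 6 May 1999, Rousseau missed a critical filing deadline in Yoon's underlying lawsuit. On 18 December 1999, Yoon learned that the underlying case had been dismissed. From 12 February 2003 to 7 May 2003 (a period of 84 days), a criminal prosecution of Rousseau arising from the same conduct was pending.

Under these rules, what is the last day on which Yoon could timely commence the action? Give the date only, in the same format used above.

11 March 2004

Accrual is tied to discovery, so the period began on 18 December 1999 rather than on 6 May 1999 when the act occurred.
4 years from 18 December 1999 is 18 December 2003.
Because the pending criminal prosecution ran from 12 February 2003 to 7 May 2003, the deadline is extended by 84 days to 11 March 2004.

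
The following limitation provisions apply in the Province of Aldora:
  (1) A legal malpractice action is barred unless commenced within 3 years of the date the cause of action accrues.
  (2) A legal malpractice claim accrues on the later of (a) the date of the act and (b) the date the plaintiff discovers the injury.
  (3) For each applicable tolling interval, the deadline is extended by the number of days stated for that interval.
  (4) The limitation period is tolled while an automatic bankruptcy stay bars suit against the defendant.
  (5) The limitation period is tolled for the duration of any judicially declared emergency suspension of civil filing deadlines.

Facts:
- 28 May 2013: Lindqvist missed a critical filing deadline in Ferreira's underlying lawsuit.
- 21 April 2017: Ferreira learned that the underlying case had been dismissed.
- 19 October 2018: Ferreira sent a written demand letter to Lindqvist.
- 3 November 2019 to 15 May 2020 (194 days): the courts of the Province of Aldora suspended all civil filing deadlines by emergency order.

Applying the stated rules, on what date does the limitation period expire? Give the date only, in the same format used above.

Taking the later of the act (28 May 2013) and discovery (21 April 2017), the claim accrued on 21 April 2017.
3 years from 21 April 2017 is 21 April 2020.
The period was tolled for 194 days by the emergency suspension of filing deadlines (3 November 2019 to 15 May 2020), pushing the deadline to 1 November 2020.
The other events in the timeline have no effect on the limitation period under the stated rules.

1 November 2020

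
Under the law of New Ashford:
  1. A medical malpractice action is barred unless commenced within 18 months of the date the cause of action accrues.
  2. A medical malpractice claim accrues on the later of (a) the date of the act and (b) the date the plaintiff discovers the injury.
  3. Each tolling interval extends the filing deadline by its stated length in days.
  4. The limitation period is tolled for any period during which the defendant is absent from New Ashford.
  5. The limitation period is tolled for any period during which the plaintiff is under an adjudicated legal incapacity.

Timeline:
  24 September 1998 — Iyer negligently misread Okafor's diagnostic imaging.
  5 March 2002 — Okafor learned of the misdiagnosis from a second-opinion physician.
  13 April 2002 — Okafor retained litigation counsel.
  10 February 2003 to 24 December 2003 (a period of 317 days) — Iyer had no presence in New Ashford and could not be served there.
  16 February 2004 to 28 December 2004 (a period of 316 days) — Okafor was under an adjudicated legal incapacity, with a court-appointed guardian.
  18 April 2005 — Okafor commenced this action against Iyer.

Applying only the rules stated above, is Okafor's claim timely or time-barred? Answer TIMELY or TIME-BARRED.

TIMELY

The claim accrued on 5 March 2002 — the later of the 24 September 1998 act and the 5 March 2002 discovery.
The untolled deadline — 18 months after 5 March 2002 — is 5 September 2003.
The period was tolled for 317 days by the defendant's absence from the jurisdiction (10 February 2003 to 24 December 2003), pushing the deadline to 18 July 2004.
The period was tolled for 316 days by the plaintiff's legal incapacity (16 February 2004 to 28 December 2004), pushing the deadline to 30 May 2005.
The other events in the timeline have no effect on the limitation period under the stated rules.
The 18 April 2005 filing precedes the 30 May 2005 deadline; the claim is timely.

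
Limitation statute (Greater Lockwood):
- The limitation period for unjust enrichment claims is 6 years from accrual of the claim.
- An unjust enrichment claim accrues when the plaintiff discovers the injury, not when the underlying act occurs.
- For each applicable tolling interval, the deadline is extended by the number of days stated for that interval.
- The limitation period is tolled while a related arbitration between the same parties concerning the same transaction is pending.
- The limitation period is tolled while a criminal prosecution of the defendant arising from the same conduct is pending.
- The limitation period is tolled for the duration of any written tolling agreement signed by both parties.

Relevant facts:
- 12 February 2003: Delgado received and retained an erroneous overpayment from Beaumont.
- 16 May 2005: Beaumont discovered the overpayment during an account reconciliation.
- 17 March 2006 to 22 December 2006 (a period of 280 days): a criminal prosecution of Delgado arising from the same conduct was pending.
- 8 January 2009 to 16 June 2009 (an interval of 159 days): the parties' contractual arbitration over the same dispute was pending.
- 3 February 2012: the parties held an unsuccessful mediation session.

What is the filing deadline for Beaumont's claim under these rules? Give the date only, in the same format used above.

28 July 2012

Under the discovery rule, the claim accrued on 16 May 2005, when Beaumont discovered the injury — not on the 12 February 2003 date of the underlying act.
6 years from 16 May 2005 is 16 May 2011.
The period was tolled for 280 days by the pending criminal prosecution (17 March 2006 to 22 December 2006), pushing the deadline to 20 February 2012.
The pending related arbitration from 8 January 2009 to 16 June 2009 tolled the period for 159 days, extending the deadline to 28 July 2012.
None of the other events listed affects the running of the period under the stated rules.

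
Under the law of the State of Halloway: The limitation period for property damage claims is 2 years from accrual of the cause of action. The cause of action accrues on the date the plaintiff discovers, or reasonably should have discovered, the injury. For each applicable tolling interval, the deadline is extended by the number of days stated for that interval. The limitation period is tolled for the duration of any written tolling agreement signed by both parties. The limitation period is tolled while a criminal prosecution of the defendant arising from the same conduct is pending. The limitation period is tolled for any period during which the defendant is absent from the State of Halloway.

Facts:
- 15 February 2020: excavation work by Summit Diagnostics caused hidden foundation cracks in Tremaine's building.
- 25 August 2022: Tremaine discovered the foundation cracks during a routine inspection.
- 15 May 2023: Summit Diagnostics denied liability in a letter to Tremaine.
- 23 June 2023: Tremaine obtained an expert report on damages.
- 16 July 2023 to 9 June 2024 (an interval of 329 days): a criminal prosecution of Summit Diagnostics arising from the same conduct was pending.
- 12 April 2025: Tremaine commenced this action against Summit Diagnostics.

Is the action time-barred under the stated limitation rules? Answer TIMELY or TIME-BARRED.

Under the discovery rule, the claim accrued on 25 August 2022, when Tremaine discovered the injury — not on the 15 February 2020 date of the underlying act.
The untolled deadline — 2 years after 25 August 2022 — is 25 August 2024.
Because the pending criminal prosecution ran from 16 July 2023 to 9 June 2024, the deadline is extended by 329 days to 20 July 2025.
Nothing else in the chronology tolls or restarts the period.
The 12 April 2025 filing precedes the 20 July 2025 deadline; the claim is timely.

TIMELY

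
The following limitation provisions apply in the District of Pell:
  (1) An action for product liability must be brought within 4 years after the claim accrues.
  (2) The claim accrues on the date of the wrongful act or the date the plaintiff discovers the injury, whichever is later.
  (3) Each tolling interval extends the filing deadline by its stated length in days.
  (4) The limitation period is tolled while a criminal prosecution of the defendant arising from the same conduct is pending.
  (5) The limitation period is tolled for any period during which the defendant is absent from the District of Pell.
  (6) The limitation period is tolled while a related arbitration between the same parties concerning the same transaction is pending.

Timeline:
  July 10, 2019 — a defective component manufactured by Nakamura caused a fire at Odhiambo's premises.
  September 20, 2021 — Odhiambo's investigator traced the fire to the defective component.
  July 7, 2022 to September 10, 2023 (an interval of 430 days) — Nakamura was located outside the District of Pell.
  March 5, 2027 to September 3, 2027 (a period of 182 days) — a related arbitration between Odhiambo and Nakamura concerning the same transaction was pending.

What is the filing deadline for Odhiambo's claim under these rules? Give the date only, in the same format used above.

November 24, 2026

The claim accrued on September 20, 2021 — the later of the July 10, 2019 act and the September 20, 2021 discovery.
4 years from September 20, 2021 is September 20, 2025.
Because the defendant's absence from the jurisdiction ran from July 7, 2022 to September 10, 2023, the deadline is extended by 430 days to November 24, 2026.
The pending related arbitration starting March 5, 2027 came too late — the period had run on November 24, 2026 — and so does not extend the deadline.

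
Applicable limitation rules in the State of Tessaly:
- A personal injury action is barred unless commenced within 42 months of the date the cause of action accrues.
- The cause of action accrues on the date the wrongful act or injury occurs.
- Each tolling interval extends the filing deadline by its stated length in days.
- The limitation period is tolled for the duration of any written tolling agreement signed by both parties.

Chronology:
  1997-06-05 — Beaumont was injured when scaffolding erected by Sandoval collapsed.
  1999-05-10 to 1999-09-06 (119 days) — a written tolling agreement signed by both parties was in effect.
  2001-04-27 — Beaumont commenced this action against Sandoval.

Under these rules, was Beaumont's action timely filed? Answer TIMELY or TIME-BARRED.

TIME-BARRED

The claim accrued on 1997-06-05, when the wrongful act occurred.
42 months from 1997-06-05 is 2000-12-05.
The written tolling agreement from 1999-05-10 to 1999-09-06 tolled the period for 119 days, extending the deadline to 2001-04-03.
Filing on 2001-04-27 missed the 2001-04-03 deadline — the action is time-barred.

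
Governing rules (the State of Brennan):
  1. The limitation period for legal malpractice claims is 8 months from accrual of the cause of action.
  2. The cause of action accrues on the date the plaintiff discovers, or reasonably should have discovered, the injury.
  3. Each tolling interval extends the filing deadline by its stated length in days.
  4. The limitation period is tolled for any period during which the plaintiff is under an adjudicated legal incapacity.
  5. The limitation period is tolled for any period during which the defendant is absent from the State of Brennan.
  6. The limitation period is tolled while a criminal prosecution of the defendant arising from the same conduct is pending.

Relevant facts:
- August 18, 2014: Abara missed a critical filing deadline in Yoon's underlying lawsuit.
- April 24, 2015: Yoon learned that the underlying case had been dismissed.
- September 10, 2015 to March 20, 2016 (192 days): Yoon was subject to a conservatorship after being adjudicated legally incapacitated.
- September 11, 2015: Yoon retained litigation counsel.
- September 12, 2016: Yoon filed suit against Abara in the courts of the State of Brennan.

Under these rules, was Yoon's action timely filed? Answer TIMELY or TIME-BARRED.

TIME-BARRED

Accrual is tied to discovery, so the period began on April 24, 2015 rather than on August 18, 2014 when the act occurred.
Adding the 8 months base period to April 24, 2015 gives a deadline of December 24, 2015, before any tolling.
The plaintiff's legal incapacity from September 10, 2015 to March 20, 2016 tolled the period for 192 days, extending the deadline to July 3, 2016.
Nothing else in the chronology tolls or restarts the period.
Filing on September 12, 2016 missed the July 3, 2016 deadline — the action is time-barred.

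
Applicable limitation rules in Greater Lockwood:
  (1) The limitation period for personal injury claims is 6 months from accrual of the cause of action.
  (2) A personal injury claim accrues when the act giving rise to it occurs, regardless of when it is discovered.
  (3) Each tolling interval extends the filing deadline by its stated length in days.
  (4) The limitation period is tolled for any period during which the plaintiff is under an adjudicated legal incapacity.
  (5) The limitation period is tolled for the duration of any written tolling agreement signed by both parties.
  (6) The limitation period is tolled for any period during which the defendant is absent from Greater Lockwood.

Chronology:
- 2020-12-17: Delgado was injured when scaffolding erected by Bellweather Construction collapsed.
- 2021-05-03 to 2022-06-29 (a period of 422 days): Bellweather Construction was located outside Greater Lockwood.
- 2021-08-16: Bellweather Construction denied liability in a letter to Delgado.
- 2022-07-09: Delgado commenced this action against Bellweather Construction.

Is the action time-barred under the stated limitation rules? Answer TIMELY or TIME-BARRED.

TIMELY

The cause of action accrued on 2020-12-17, the date of the act.
The untolled deadline — 6 months after 2020-12-17 — is 2021-06-17.
The defendant's absence from the jurisdiction from 2021-05-03 to 2022-06-29 tolled the period for 422 days, extending the deadline to 2022-08-13.
The other events in the timeline have no effect on the limitation period under the stated rules.
The 2022-07-09 filing precedes the 2022-08-13 deadline; the claim is timely.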